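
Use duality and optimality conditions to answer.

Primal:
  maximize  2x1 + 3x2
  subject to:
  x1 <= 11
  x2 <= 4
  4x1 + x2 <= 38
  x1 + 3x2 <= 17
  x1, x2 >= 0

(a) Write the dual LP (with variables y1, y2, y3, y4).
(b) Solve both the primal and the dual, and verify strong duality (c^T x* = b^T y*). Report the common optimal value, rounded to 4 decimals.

The standard primal-dual pair for 'max c^T x s.t. A x <= b, x >= 0' is:
  Dual:  min b^T y  s.t.  A^T y >= c,  y >= 0.

So the dual LP is:
  minimize  11y1 + 4y2 + 38y3 + 17y4
  subject to:
    y1 + 4y3 + y4 >= 2
    y2 + y3 + 3y4 >= 3
    y1, y2, y3, y4 >= 0

Solving the primal: x* = (8.8182, 2.7273).
  primal value c^T x* = 25.8182.
Solving the dual: y* = (0, 0, 0.2727, 0.9091).
  dual value b^T y* = 25.8182.
Strong duality: c^T x* = b^T y*. Confirmed.

25.8182


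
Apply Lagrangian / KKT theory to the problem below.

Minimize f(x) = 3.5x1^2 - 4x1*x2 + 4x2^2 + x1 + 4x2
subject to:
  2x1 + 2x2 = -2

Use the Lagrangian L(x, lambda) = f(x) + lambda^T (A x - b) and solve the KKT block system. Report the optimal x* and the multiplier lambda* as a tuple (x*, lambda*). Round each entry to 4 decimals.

Form the Lagrangian:
  L(x, lambda) = (1/2) x^T Q x + c^T x + lambda^T (A x - b)
Stationarity (grad_x L = 0): Q x + c + A^T lambda = 0.
Primal feasibility: A x = b.

This gives the KKT block system:
  [ Q   A^T ] [ x     ]   [-c ]
  [ A    0  ] [ lambda ] = [ b ]

Solving the linear system:
  x*      = (-0.3913, -0.6087)
  lambda* = (-0.3478)
  f(x*)   = -1.7609

x* = (-0.3913, -0.6087), lambda* = (-0.3478)


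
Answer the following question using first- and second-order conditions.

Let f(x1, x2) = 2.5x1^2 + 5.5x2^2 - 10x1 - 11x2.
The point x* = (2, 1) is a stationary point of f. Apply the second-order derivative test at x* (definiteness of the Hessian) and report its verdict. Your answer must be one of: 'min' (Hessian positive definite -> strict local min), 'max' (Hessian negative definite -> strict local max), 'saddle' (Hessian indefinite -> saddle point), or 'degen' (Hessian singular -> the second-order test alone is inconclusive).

Compute the Hessian H = grad^2 f:
  H = [[5, 0], [0, 11]]
Verify stationarity: grad f(x*) = H x* + g = (0, 0).
Eigenvalues of H: 5, 11.
Both eigenvalues > 0, so H is positive definite -> x* is a strict local min.

min


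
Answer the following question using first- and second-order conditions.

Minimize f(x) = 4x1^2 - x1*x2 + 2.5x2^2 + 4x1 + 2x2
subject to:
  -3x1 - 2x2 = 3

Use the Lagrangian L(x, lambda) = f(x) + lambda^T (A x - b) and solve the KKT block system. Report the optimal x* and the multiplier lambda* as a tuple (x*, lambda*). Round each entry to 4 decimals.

Form the Lagrangian:
  L(x, lambda) = (1/2) x^T Q x + c^T x + lambda^T (A x - b)
Stationarity (grad_x L = 0): Q x + c + A^T lambda = 0.
Primal feasibility: A x = b.

This gives the KKT block system:
  [ Q   A^T ] [ x     ]   [-c ]
  [ A    0  ] [ lambda ] = [ b ]

Solving the linear system:
  x*      = (-0.618, -0.573)
  lambda* = (-0.1236)
  f(x*)   = -1.6236

x* = (-0.618, -0.573), lambda* = (-0.1236)


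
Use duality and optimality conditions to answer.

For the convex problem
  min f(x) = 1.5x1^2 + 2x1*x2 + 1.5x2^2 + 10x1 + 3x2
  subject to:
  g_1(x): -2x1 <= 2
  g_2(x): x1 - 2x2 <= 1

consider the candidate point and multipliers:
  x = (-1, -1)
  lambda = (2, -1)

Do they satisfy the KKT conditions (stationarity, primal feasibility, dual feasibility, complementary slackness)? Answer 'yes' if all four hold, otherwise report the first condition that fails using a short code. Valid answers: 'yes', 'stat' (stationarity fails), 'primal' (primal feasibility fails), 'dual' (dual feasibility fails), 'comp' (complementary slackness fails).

Gradient of f: grad f(x) = Q x + c = (5, -2)
Constraint values g_i(x) = a_i^T x - b_i:
  g_1((-1, -1)) = 0
  g_2((-1, -1)) = 0
Stationarity residual: grad f(x) + sum_i lambda_i a_i = (0, 0)
  -> stationarity OK
Primal feasibility (all g_i <= 0): OK
Dual feasibility (all lambda_i >= 0): FAILS
Complementary slackness (lambda_i * g_i(x) = 0 for all i): OK

Verdict: the first failing condition is dual_feasibility -> dual.

dual


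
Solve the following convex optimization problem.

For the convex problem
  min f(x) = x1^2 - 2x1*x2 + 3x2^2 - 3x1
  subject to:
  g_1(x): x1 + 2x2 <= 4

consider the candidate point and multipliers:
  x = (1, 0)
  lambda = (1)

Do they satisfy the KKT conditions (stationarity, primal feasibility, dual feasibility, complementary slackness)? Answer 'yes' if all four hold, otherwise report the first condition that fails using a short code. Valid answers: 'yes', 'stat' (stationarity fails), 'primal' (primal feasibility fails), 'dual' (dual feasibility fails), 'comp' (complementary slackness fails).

Gradient of f: grad f(x) = Q x + c = (-1, -2)
Constraint values g_i(x) = a_i^T x - b_i:
  g_1((1, 0)) = -3
Stationarity residual: grad f(x) + sum_i lambda_i a_i = (0, 0)
  -> stationarity OK
Primal feasibility (all g_i <= 0): OK
Dual feasibility (all lambda_i >= 0): OK
Complementary slackness (lambda_i * g_i(x) = 0 for all i): FAILS

Verdict: the first failing condition is complementary_slackness -> comp.

comp


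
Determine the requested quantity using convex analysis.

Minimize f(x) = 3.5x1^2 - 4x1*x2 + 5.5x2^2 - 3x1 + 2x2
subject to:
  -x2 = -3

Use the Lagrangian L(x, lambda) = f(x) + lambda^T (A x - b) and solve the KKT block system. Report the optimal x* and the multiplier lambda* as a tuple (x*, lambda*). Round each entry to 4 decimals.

Form the Lagrangian:
  L(x, lambda) = (1/2) x^T Q x + c^T x + lambda^T (A x - b)
Stationarity (grad_x L = 0): Q x + c + A^T lambda = 0.
Primal feasibility: A x = b.

This gives the KKT block system:
  [ Q   A^T ] [ x     ]   [-c ]
  [ A    0  ] [ lambda ] = [ b ]

Solving the linear system:
  x*      = (2.1429, 3)
  lambda* = (26.4286)
  f(x*)   = 39.4286

x* = (2.1429, 3), lambda* = (26.4286)


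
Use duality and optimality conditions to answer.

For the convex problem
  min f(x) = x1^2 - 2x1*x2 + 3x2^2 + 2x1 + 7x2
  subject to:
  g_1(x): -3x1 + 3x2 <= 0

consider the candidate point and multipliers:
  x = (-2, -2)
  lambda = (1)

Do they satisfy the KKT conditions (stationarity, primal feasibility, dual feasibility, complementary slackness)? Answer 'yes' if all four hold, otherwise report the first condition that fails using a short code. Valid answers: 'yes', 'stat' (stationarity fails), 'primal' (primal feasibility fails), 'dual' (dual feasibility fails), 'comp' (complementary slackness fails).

Gradient of f: grad f(x) = Q x + c = (2, -1)
Constraint values g_i(x) = a_i^T x - b_i:
  g_1((-2, -2)) = 0
Stationarity residual: grad f(x) + sum_i lambda_i a_i = (-1, 2)
  -> stationarity FAILS
Primal feasibility (all g_i <= 0): OK
Dual feasibility (all lambda_i >= 0): OK
Complementary slackness (lambda_i * g_i(x) = 0 for all i): OK

Verdict: the first failing condition is stationarity -> stat.

stat


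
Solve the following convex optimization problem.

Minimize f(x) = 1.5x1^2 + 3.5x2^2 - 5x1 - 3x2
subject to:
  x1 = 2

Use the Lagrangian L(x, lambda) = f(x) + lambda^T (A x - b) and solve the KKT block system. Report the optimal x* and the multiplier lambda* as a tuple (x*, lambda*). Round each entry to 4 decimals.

Form the Lagrangian:
  L(x, lambda) = (1/2) x^T Q x + c^T x + lambda^T (A x - b)
Stationarity (grad_x L = 0): Q x + c + A^T lambda = 0.
Primal feasibility: A x = b.

This gives the KKT block system:
  [ Q   A^T ] [ x     ]   [-c ]
  [ A    0  ] [ lambda ] = [ b ]

Solving the linear system:
  x*      = (2, 0.4286)
  lambda* = (-1)
  f(x*)   = -4.6429

x* = (2, 0.4286), lambda* = (-1)


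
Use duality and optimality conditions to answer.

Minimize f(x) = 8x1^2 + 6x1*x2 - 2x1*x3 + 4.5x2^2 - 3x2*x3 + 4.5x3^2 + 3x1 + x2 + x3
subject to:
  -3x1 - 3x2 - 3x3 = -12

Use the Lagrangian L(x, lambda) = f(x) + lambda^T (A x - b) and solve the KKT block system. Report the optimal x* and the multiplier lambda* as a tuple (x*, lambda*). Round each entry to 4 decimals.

Form the Lagrangian:
  L(x, lambda) = (1/2) x^T Q x + c^T x + lambda^T (A x - b)
Stationarity (grad_x L = 0): Q x + c + A^T lambda = 0.
Primal feasibility: A x = b.

This gives the KKT block system:
  [ Q   A^T ] [ x     ]   [-c ]
  [ A    0  ] [ lambda ] = [ b ]

Solving the linear system:
  x*      = (0.1622, 1.8649, 1.973)
  lambda* = (4.2793)
  f(x*)   = 27.8378

x* = (0.1622, 1.8649, 1.973), lambda* = (4.2793)


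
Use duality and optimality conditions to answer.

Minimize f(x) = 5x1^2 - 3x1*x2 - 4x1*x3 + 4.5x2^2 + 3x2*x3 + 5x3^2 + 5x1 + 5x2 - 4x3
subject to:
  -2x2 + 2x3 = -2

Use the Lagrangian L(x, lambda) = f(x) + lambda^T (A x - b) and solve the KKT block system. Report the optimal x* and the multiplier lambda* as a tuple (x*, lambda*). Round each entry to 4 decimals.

Form the Lagrangian:
  L(x, lambda) = (1/2) x^T Q x + c^T x + lambda^T (A x - b)
Stationarity (grad_x L = 0): Q x + c + A^T lambda = 0.
Primal feasibility: A x = b.

This gives the KKT block system:
  [ Q   A^T ] [ x     ]   [-c ]
  [ A    0  ] [ lambda ] = [ b ]

Solving the linear system:
  x*      = (-0.7015, 0.2836, -0.7164)
  lambda* = (3.7537)
  f(x*)   = 4.1418

x* = (-0.7015, 0.2836, -0.7164), lambda* = (3.7537)


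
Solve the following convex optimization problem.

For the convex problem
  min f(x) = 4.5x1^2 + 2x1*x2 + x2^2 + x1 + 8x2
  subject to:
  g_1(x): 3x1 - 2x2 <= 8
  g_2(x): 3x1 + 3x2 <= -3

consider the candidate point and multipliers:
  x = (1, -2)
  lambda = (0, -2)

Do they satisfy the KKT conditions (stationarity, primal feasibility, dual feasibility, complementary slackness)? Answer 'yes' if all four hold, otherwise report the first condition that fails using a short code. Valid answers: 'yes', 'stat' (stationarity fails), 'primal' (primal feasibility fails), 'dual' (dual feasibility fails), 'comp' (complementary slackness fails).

Gradient of f: grad f(x) = Q x + c = (6, 6)
Constraint values g_i(x) = a_i^T x - b_i:
  g_1((1, -2)) = -1
  g_2((1, -2)) = 0
Stationarity residual: grad f(x) + sum_i lambda_i a_i = (0, 0)
  -> stationarity OK
Primal feasibility (all g_i <= 0): OK
Dual feasibility (all lambda_i >= 0): FAILS
Complementary slackness (lambda_i * g_i(x) = 0 for all i): OK

Verdict: the first failing condition is dual_feasibility -> dual.

dual


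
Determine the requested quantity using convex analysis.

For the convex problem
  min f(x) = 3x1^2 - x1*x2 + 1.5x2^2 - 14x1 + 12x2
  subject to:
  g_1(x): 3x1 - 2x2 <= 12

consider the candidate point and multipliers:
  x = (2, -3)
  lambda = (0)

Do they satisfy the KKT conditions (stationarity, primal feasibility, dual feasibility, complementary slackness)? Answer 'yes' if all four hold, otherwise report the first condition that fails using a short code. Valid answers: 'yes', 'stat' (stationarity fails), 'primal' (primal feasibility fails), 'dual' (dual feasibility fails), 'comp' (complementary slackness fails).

Gradient of f: grad f(x) = Q x + c = (1, 1)
Constraint values g_i(x) = a_i^T x - b_i:
  g_1((2, -3)) = 0
Stationarity residual: grad f(x) + sum_i lambda_i a_i = (1, 1)
  -> stationarity FAILS
Primal feasibility (all g_i <= 0): OK
Dual feasibility (all lambda_i >= 0): OK
Complementary slackness (lambda_i * g_i(x) = 0 for all i): OK

Verdict: the first failing condition is stationarity -> stat.

stat


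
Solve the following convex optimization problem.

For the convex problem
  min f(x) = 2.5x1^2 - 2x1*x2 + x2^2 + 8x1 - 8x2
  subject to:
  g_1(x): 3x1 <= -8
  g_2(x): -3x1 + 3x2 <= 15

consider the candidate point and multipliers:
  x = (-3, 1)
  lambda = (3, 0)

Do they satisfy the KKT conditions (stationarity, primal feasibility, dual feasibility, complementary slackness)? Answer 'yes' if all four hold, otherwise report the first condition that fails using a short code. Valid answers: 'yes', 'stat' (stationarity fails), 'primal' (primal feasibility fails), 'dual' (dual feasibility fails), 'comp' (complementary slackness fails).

Gradient of f: grad f(x) = Q x + c = (-9, 0)
Constraint values g_i(x) = a_i^T x - b_i:
  g_1((-3, 1)) = -1
  g_2((-3, 1)) = -3
Stationarity residual: grad f(x) + sum_i lambda_i a_i = (0, 0)
  -> stationarity OK
Primal feasibility (all g_i <= 0): OK
Dual feasibility (all lambda_i >= 0): OK
Complementary slackness (lambda_i * g_i(x) = 0 for all i): FAILS

Verdict: the first failing condition is complementary_slackness -> comp.

comp


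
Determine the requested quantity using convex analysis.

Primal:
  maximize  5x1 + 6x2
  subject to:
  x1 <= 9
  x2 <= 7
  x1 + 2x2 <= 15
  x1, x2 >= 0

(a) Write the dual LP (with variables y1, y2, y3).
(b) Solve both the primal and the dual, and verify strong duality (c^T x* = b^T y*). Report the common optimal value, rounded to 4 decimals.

The standard primal-dual pair for 'max c^T x s.t. A x <= b, x >= 0' is:
  Dual:  min b^T y  s.t.  A^T y >= c,  y >= 0.

So the dual LP is:
  minimize  9y1 + 7y2 + 15y3
  subject to:
    y1 + y3 >= 5
    y2 + 2y3 >= 6
    y1, y2, y3 >= 0

Solving the primal: x* = (9, 3).
  primal value c^T x* = 63.
Solving the dual: y* = (2, 0, 3).
  dual value b^T y* = 63.
Strong duality: c^T x* = b^T y*. Confirmed.

63


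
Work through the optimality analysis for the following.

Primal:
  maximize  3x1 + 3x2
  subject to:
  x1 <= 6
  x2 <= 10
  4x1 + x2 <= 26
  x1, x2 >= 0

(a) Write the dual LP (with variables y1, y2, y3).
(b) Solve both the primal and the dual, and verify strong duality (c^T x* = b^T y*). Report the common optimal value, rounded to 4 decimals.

The standard primal-dual pair for 'max c^T x s.t. A x <= b, x >= 0' is:
  Dual:  min b^T y  s.t.  A^T y >= c,  y >= 0.

So the dual LP is:
  minimize  6y1 + 10y2 + 26y3
  subject to:
    y1 + 4y3 >= 3
    y2 + y3 >= 3
    y1, y2, y3 >= 0

Solving the primal: x* = (4, 10).
  primal value c^T x* = 42.
Solving the dual: y* = (0, 2.25, 0.75).
  dual value b^T y* = 42.
Strong duality: c^T x* = b^T y*. Confirmed.

42


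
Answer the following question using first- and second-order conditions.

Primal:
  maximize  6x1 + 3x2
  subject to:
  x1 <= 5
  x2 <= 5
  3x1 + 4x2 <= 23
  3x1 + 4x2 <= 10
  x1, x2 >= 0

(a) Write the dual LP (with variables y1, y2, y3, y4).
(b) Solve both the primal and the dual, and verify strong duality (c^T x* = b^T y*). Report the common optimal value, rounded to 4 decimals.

The standard primal-dual pair for 'max c^T x s.t. A x <= b, x >= 0' is:
  Dual:  min b^T y  s.t.  A^T y >= c,  y >= 0.

So the dual LP is:
  minimize  5y1 + 5y2 + 23y3 + 10y4
  subject to:
    y1 + 3y3 + 3y4 >= 6
    y2 + 4y3 + 4y4 >= 3
    y1, y2, y3, y4 >= 0

Solving the primal: x* = (3.3333, 0).
  primal value c^T x* = 20.
Solving the dual: y* = (0, 0, 0, 2).
  dual value b^T y* = 20.
Strong duality: c^T x* = b^T y*. Confirmed.

20


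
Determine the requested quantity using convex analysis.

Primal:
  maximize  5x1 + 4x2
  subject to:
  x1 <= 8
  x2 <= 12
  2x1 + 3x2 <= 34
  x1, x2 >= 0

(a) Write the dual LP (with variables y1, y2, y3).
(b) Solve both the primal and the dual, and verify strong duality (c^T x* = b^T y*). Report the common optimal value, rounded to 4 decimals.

The standard primal-dual pair for 'max c^T x s.t. A x <= b, x >= 0' is:
  Dual:  min b^T y  s.t.  A^T y >= c,  y >= 0.

So the dual LP is:
  minimize  8y1 + 12y2 + 34y3
  subject to:
    y1 + 2y3 >= 5
    y2 + 3y3 >= 4
    y1, y2, y3 >= 0

Solving the primal: x* = (8, 6).
  primal value c^T x* = 64.
Solving the dual: y* = (2.3333, 0, 1.3333).
  dual value b^T y* = 64.
Strong duality: c^T x* = b^T y*. Confirmed.

64


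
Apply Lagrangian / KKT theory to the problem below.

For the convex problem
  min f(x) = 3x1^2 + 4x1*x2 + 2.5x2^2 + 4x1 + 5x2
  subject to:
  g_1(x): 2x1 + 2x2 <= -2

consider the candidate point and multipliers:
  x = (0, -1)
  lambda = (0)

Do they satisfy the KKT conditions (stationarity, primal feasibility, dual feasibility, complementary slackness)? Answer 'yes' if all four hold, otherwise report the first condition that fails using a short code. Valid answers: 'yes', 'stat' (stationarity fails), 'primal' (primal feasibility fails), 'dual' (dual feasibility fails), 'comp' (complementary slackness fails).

Gradient of f: grad f(x) = Q x + c = (0, 0)
Constraint values g_i(x) = a_i^T x - b_i:
  g_1((0, -1)) = 0
Stationarity residual: grad f(x) + sum_i lambda_i a_i = (0, 0)
  -> stationarity OK
Primal feasibility (all g_i <= 0): OK
Dual feasibility (all lambda_i >= 0): OK
Complementary slackness (lambda_i * g_i(x) = 0 for all i): OK

Verdict: yes, KKT holds.

yes


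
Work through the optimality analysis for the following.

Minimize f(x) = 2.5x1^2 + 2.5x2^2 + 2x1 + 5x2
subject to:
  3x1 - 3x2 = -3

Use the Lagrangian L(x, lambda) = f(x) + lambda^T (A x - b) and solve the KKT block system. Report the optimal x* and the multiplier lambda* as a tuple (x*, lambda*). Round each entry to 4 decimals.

Form the Lagrangian:
  L(x, lambda) = (1/2) x^T Q x + c^T x + lambda^T (A x - b)
Stationarity (grad_x L = 0): Q x + c + A^T lambda = 0.
Primal feasibility: A x = b.

This gives the KKT block system:
  [ Q   A^T ] [ x     ]   [-c ]
  [ A    0  ] [ lambda ] = [ b ]

Solving the linear system:
  x*      = (-1.2, -0.2)
  lambda* = (1.3333)
  f(x*)   = 0.3

x* = (-1.2, -0.2), lambda* = (1.3333)


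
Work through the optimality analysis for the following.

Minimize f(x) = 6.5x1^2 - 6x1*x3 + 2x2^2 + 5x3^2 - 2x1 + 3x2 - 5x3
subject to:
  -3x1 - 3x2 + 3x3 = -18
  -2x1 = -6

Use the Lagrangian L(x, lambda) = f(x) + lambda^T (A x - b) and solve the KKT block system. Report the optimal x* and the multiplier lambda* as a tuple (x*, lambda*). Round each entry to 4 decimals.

Form the Lagrangian:
  L(x, lambda) = (1/2) x^T Q x + c^T x + lambda^T (A x - b)
Stationarity (grad_x L = 0): Q x + c + A^T lambda = 0.
Primal feasibility: A x = b.

This gives the KKT block system:
  [ Q   A^T ] [ x     ]   [-c ]
  [ A    0  ] [ lambda ] = [ b ]

Solving the linear system:
  x*      = (3, 3.5714, 0.5714)
  lambda* = (5.7619, 8.1429)
  f(x*)   = 77.2143

x* = (3, 3.5714, 0.5714), lambda* = (5.7619, 8.1429)


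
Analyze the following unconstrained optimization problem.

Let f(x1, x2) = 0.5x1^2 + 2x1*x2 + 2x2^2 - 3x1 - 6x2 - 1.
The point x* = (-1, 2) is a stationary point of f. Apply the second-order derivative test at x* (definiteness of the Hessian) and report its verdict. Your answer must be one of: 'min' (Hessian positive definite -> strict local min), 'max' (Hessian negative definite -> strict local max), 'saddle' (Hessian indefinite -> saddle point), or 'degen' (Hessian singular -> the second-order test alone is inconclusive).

Compute the Hessian H = grad^2 f:
  H = [[1, 2], [2, 4]]
Verify stationarity: grad f(x*) = H x* + g = (0, 0).
Eigenvalues of H: 0, 5.
H has a zero eigenvalue (singular; positive semidefinite but not definite), so H is neither positive definite, negative definite, nor indefinite. The second-order test alone is inconclusive -> degen.
(Indeed, f is constant along the null direction of H through x*, so x* is not a strict local extremum.)

degen


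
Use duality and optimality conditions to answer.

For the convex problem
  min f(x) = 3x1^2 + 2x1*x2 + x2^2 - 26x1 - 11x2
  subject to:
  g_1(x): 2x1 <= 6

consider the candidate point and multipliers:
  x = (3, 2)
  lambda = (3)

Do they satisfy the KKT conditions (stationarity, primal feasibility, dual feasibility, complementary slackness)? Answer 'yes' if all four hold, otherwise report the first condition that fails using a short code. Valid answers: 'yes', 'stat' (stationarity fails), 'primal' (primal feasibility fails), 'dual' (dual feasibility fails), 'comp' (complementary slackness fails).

Gradient of f: grad f(x) = Q x + c = (-4, -1)
Constraint values g_i(x) = a_i^T x - b_i:
  g_1((3, 2)) = 0
Stationarity residual: grad f(x) + sum_i lambda_i a_i = (2, -1)
  -> stationarity FAILS
Primal feasibility (all g_i <= 0): OK
Dual feasibility (all lambda_i >= 0): OK
Complementary slackness (lambda_i * g_i(x) = 0 for all i): OK

Verdict: the first failing condition is stationarity -> stat.

stat


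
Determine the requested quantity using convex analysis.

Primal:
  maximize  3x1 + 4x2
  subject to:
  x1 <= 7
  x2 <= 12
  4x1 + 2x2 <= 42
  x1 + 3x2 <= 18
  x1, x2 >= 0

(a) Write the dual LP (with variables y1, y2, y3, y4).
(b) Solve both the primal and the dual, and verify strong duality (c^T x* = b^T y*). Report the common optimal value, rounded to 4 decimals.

The standard primal-dual pair for 'max c^T x s.t. A x <= b, x >= 0' is:
  Dual:  min b^T y  s.t.  A^T y >= c,  y >= 0.

So the dual LP is:
  minimize  7y1 + 12y2 + 42y3 + 18y4
  subject to:
    y1 + 4y3 + y4 >= 3
    y2 + 2y3 + 3y4 >= 4
    y1, y2, y3, y4 >= 0

Solving the primal: x* = (7, 3.6667).
  primal value c^T x* = 35.6667.
Solving the dual: y* = (1.6667, 0, 0, 1.3333).
  dual value b^T y* = 35.6667.
Strong duality: c^T x* = b^T y*. Confirmed.

35.6667


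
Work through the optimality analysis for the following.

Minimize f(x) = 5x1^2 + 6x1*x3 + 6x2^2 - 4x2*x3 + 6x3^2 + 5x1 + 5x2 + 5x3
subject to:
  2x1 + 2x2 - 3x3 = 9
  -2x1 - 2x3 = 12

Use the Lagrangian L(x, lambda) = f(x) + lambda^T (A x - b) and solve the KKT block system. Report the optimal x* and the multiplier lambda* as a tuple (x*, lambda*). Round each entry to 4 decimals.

Form the Lagrangian:
  L(x, lambda) = (1/2) x^T Q x + c^T x + lambda^T (A x - b)
Stationarity (grad_x L = 0): Q x + c + A^T lambda = 0.
Primal feasibility: A x = b.

This gives the KKT block system:
  [ Q   A^T ] [ x     ]   [-c ]
  [ A    0  ] [ lambda ] = [ b ]

Solving the linear system:
  x*      = (-1.2385, -1.4038, -4.7615)
  lambda* = (-3.6, -21.5769)
  f(x*)   = 127.1519

x* = (-1.2385, -1.4038, -4.7615), lambda* = (-3.6, -21.5769)


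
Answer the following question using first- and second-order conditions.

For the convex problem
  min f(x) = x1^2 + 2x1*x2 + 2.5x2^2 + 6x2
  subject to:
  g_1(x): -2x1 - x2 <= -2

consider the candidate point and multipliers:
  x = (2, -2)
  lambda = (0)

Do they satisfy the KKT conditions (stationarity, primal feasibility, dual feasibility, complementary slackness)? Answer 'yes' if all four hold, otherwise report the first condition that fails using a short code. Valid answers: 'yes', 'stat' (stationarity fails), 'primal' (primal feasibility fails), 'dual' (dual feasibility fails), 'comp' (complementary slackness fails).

Gradient of f: grad f(x) = Q x + c = (0, 0)
Constraint values g_i(x) = a_i^T x - b_i:
  g_1((2, -2)) = 0
Stationarity residual: grad f(x) + sum_i lambda_i a_i = (0, 0)
  -> stationarity OK
Primal feasibility (all g_i <= 0): OK
Dual feasibility (all lambda_i >= 0): OK
Complementary slackness (lambda_i * g_i(x) = 0 for all i): OK

Verdict: yes, KKT holds.

yes


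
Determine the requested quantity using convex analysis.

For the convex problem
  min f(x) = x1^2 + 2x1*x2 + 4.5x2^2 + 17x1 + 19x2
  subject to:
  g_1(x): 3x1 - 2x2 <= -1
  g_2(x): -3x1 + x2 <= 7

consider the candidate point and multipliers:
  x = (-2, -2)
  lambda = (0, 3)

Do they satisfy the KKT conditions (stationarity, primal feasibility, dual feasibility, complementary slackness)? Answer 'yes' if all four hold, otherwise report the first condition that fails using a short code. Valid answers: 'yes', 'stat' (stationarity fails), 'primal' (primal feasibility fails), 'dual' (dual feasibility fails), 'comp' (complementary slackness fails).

Gradient of f: grad f(x) = Q x + c = (9, -3)
Constraint values g_i(x) = a_i^T x - b_i:
  g_1((-2, -2)) = -1
  g_2((-2, -2)) = -3
Stationarity residual: grad f(x) + sum_i lambda_i a_i = (0, 0)
  -> stationarity OK
Primal feasibility (all g_i <= 0): OK
Dual feasibility (all lambda_i >= 0): OK
Complementary slackness (lambda_i * g_i(x) = 0 for all i): FAILS

Verdict: the first failing condition is complementary_slackness -> comp.

comp


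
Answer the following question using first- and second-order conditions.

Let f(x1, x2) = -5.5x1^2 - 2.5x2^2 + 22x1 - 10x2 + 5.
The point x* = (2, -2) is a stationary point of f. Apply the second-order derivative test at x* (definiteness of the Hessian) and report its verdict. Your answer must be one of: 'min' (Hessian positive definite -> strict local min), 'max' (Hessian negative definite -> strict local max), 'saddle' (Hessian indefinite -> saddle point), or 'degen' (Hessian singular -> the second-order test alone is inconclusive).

Compute the Hessian H = grad^2 f:
  H = [[-11, 0], [0, -5]]
Verify stationarity: grad f(x*) = H x* + g = (0, 0).
Eigenvalues of H: -11, -5.
Both eigenvalues < 0, so H is negative definite -> x* is a strict local max.

max


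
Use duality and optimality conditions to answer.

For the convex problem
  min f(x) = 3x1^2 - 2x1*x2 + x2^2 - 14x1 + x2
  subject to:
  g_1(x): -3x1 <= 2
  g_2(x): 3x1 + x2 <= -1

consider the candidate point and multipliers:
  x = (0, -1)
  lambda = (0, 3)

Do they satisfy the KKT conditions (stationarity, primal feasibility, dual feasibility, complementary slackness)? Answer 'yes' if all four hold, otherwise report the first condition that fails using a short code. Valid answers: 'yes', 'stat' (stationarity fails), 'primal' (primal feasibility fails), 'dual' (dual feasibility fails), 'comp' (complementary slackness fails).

Gradient of f: grad f(x) = Q x + c = (-12, -1)
Constraint values g_i(x) = a_i^T x - b_i:
  g_1((0, -1)) = -2
  g_2((0, -1)) = 0
Stationarity residual: grad f(x) + sum_i lambda_i a_i = (-3, 2)
  -> stationarity FAILS
Primal feasibility (all g_i <= 0): OK
Dual feasibility (all lambda_i >= 0): OK
Complementary slackness (lambda_i * g_i(x) = 0 for all i): OK

Verdict: the first failing condition is stationarity -> stat.

stat


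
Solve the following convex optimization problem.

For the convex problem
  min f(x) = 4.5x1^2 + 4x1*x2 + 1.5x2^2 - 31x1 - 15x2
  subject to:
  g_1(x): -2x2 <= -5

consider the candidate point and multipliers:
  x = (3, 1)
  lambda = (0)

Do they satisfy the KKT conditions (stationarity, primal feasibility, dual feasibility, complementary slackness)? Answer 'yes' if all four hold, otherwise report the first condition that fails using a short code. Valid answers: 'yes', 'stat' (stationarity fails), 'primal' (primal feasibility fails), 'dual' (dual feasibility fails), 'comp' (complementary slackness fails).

Gradient of f: grad f(x) = Q x + c = (0, 0)
Constraint values g_i(x) = a_i^T x - b_i:
  g_1((3, 1)) = 3
Stationarity residual: grad f(x) + sum_i lambda_i a_i = (0, 0)
  -> stationarity OK
Primal feasibility (all g_i <= 0): FAILS
Dual feasibility (all lambda_i >= 0): OK
Complementary slackness (lambda_i * g_i(x) = 0 for all i): OK

Verdict: the first failing condition is primal_feasibility -> primal.

primal


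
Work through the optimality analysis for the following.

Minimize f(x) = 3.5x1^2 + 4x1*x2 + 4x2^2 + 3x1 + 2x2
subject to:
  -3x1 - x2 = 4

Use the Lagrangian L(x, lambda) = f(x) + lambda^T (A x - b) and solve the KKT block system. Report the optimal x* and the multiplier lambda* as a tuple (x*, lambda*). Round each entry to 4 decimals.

Form the Lagrangian:
  L(x, lambda) = (1/2) x^T Q x + c^T x + lambda^T (A x - b)
Stationarity (grad_x L = 0): Q x + c + A^T lambda = 0.
Primal feasibility: A x = b.

This gives the KKT block system:
  [ Q   A^T ] [ x     ]   [-c ]
  [ A    0  ] [ lambda ] = [ b ]

Solving the linear system:
  x*      = (-1.4, 0.2)
  lambda* = (-2)
  f(x*)   = 2.1

x* = (-1.4, 0.2), lambda* = (-2)


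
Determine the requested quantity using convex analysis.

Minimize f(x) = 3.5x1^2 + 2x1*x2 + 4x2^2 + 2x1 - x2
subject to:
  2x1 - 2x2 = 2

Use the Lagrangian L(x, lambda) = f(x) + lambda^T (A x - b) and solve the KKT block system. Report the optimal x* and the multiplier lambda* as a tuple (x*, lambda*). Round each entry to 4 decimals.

Form the Lagrangian:
  L(x, lambda) = (1/2) x^T Q x + c^T x + lambda^T (A x - b)
Stationarity (grad_x L = 0): Q x + c + A^T lambda = 0.
Primal feasibility: A x = b.

This gives the KKT block system:
  [ Q   A^T ] [ x     ]   [-c ]
  [ A    0  ] [ lambda ] = [ b ]

Solving the linear system:
  x*      = (0.4737, -0.5263)
  lambda* = (-2.1316)
  f(x*)   = 2.8684

x* = (0.4737, -0.5263), lambda* = (-2.1316)


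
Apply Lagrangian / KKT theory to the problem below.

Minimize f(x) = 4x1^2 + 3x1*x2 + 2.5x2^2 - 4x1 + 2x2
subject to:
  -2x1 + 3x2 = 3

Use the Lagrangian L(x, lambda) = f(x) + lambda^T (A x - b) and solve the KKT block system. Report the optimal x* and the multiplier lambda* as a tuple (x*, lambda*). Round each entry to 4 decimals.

Form the Lagrangian:
  L(x, lambda) = (1/2) x^T Q x + c^T x + lambda^T (A x - b)
Stationarity (grad_x L = 0): Q x + c + A^T lambda = 0.
Primal feasibility: A x = b.

This gives the KKT block system:
  [ Q   A^T ] [ x     ]   [-c ]
  [ A    0  ] [ lambda ] = [ b ]

Solving the linear system:
  x*      = (-0.2578, 0.8281)
  lambda* = (-1.7891)
  f(x*)   = 4.0273

x* = (-0.2578, 0.8281), lambda* = (-1.7891)


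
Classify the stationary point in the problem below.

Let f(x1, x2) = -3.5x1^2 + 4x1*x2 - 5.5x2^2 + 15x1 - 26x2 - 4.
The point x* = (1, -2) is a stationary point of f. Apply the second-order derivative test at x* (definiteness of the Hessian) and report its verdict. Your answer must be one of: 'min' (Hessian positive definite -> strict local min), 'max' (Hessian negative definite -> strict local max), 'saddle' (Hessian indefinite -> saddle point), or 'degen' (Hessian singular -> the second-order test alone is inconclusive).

Compute the Hessian H = grad^2 f:
  H = [[-7, 4], [4, -11]]
Verify stationarity: grad f(x*) = H x* + g = (0, 0).
Eigenvalues of H: -13.4721, -4.5279.
Both eigenvalues < 0, so H is negative definite -> x* is a strict local max.

max


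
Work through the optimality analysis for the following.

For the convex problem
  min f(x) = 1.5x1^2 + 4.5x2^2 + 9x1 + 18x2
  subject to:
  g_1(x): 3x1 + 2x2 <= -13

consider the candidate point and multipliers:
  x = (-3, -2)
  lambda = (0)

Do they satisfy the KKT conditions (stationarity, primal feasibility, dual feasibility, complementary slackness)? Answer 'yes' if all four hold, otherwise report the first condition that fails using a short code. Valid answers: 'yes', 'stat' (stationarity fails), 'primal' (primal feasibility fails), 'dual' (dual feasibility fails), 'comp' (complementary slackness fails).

Gradient of f: grad f(x) = Q x + c = (0, 0)
Constraint values g_i(x) = a_i^T x - b_i:
  g_1((-3, -2)) = 0
Stationarity residual: grad f(x) + sum_i lambda_i a_i = (0, 0)
  -> stationarity OK
Primal feasibility (all g_i <= 0): OK
Dual feasibility (all lambda_i >= 0): OK
Complementary slackness (lambda_i * g_i(x) = 0 for all i): OK

Verdict: yes, KKT holds.

yes


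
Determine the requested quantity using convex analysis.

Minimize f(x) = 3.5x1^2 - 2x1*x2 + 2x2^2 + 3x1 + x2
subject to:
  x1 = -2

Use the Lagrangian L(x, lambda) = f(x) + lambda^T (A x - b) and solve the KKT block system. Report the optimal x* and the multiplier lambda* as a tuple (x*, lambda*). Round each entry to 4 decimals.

Form the Lagrangian:
  L(x, lambda) = (1/2) x^T Q x + c^T x + lambda^T (A x - b)
Stationarity (grad_x L = 0): Q x + c + A^T lambda = 0.
Primal feasibility: A x = b.

This gives the KKT block system:
  [ Q   A^T ] [ x     ]   [-c ]
  [ A    0  ] [ lambda ] = [ b ]

Solving the linear system:
  x*      = (-2, -1.25)
  lambda* = (8.5)
  f(x*)   = 4.875

x* = (-2, -1.25), lambda* = (8.5)


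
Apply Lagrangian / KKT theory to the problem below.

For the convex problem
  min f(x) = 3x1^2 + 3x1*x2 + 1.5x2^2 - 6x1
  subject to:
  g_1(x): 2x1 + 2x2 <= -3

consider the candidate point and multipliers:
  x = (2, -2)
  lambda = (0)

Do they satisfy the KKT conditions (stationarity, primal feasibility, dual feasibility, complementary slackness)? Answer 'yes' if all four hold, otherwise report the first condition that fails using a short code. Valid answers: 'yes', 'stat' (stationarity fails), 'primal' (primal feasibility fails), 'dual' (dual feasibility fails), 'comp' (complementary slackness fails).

Gradient of f: grad f(x) = Q x + c = (0, 0)
Constraint values g_i(x) = a_i^T x - b_i:
  g_1((2, -2)) = 3
Stationarity residual: grad f(x) + sum_i lambda_i a_i = (0, 0)
  -> stationarity OK
Primal feasibility (all g_i <= 0): FAILS
Dual feasibility (all lambda_i >= 0): OK
Complementary slackness (lambda_i * g_i(x) = 0 for all i): OK

Verdict: the first failing condition is primal_feasibility -> primal.

primal


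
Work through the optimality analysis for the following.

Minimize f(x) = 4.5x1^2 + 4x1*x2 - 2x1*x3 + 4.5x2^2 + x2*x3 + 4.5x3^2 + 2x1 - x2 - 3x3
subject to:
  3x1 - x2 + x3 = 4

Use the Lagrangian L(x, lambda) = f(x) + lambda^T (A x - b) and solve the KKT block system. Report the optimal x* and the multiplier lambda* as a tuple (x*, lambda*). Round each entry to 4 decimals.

Form the Lagrangian:
  L(x, lambda) = (1/2) x^T Q x + c^T x + lambda^T (A x - b)
Stationarity (grad_x L = 0): Q x + c + A^T lambda = 0.
Primal feasibility: A x = b.

This gives the KKT block system:
  [ Q   A^T ] [ x     ]   [-c ]
  [ A    0  ] [ lambda ] = [ b ]

Solving the linear system:
  x*      = (0.8694, -0.5828, 0.8089)
  lambda* = (-1.9586)
  f(x*)   = 3.8646

x* = (0.8694, -0.5828, 0.8089), lambda* = (-1.9586)


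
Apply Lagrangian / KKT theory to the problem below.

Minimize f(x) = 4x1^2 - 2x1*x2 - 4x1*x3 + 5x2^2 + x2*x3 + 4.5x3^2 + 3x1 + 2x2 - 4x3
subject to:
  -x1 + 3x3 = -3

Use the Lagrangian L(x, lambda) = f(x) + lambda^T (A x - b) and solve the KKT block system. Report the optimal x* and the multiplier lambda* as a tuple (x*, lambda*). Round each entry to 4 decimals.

Form the Lagrangian:
  L(x, lambda) = (1/2) x^T Q x + c^T x + lambda^T (A x - b)
Stationarity (grad_x L = 0): Q x + c + A^T lambda = 0.
Primal feasibility: A x = b.

This gives the KKT block system:
  [ Q   A^T ] [ x     ]   [-c ]
  [ A    0  ] [ lambda ] = [ b ]

Solving the linear system:
  x*      = (-0.4679, -0.178, -1.156)
  lambda* = (4.2367)
  f(x*)   = 7.7872

x* = (-0.4679, -0.178, -1.156), lambda* = (4.2367)


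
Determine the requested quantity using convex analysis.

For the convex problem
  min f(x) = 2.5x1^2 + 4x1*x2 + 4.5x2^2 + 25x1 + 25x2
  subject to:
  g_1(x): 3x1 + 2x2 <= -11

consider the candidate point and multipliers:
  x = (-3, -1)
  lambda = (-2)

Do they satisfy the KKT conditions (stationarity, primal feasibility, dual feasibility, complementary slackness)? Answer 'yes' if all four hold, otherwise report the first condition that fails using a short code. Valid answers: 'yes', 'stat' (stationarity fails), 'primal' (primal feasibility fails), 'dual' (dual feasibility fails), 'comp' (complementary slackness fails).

Gradient of f: grad f(x) = Q x + c = (6, 4)
Constraint values g_i(x) = a_i^T x - b_i:
  g_1((-3, -1)) = 0
Stationarity residual: grad f(x) + sum_i lambda_i a_i = (0, 0)
  -> stationarity OK
Primal feasibility (all g_i <= 0): OK
Dual feasibility (all lambda_i >= 0): FAILS
Complementary slackness (lambda_i * g_i(x) = 0 for all i): OK

Verdict: the first failing condition is dual_feasibility -> dual.

dual


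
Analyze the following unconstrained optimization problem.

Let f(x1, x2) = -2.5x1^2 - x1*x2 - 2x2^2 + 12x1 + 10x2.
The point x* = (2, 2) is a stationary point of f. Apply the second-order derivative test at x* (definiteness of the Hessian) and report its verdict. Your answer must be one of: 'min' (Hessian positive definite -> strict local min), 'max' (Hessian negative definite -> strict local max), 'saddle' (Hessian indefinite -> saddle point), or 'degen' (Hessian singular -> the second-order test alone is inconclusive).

Compute the Hessian H = grad^2 f:
  H = [[-5, -1], [-1, -4]]
Verify stationarity: grad f(x*) = H x* + g = (0, 0).
Eigenvalues of H: -5.618, -3.382.
Both eigenvalues < 0, so H is negative definite -> x* is a strict local max.

max


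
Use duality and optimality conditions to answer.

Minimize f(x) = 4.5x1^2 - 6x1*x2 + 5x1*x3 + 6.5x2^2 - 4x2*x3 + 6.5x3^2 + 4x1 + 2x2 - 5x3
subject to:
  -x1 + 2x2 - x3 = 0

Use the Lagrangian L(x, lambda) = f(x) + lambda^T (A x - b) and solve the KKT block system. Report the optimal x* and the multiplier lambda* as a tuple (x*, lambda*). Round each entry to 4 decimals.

Form the Lagrangian:
  L(x, lambda) = (1/2) x^T Q x + c^T x + lambda^T (A x - b)
Stationarity (grad_x L = 0): Q x + c + A^T lambda = 0.
Primal feasibility: A x = b.

This gives the KKT block system:
  [ Q   A^T ] [ x     ]   [-c ]
  [ A    0  ] [ lambda ] = [ b ]

Solving the linear system:
  x*      = (-1.125, -0.25, 0.625)
  lambda* = (-1.5)
  f(x*)   = -4.0625

x* = (-1.125, -0.25, 0.625), lambda* = (-1.5)


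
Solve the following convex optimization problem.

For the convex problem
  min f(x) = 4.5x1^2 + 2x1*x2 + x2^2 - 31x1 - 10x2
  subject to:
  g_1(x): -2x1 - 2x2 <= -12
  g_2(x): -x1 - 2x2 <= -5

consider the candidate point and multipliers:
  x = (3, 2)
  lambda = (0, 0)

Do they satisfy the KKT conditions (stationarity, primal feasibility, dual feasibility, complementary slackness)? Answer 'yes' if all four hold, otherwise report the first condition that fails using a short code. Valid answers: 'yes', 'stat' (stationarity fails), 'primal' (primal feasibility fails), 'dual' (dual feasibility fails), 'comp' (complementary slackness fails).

Gradient of f: grad f(x) = Q x + c = (0, 0)
Constraint values g_i(x) = a_i^T x - b_i:
  g_1((3, 2)) = 2
  g_2((3, 2)) = -2
Stationarity residual: grad f(x) + sum_i lambda_i a_i = (0, 0)
  -> stationarity OK
Primal feasibility (all g_i <= 0): FAILS
Dual feasibility (all lambda_i >= 0): OK
Complementary slackness (lambda_i * g_i(x) = 0 for all i): OK

Verdict: the first failing condition is primal_feasibility -> primal.

primal


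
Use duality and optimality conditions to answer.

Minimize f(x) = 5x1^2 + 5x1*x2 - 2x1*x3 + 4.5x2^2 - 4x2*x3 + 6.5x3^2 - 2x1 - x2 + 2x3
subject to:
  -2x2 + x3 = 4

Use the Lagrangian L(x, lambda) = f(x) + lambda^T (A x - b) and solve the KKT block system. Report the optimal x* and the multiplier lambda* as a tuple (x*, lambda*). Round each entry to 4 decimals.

Form the Lagrangian:
  L(x, lambda) = (1/2) x^T Q x + c^T x + lambda^T (A x - b)
Stationarity (grad_x L = 0): Q x + c + A^T lambda = 0.
Primal feasibility: A x = b.

This gives the KKT block system:
  [ Q   A^T ] [ x     ]   [-c ]
  [ A    0  ] [ lambda ] = [ b ]

Solving the linear system:
  x*      = (1.2049, -2.049, -0.098)
  lambda* = (-6.5122)
  f(x*)   = 12.7461

x* = (1.2049, -2.049, -0.098), lambda* = (-6.5122)


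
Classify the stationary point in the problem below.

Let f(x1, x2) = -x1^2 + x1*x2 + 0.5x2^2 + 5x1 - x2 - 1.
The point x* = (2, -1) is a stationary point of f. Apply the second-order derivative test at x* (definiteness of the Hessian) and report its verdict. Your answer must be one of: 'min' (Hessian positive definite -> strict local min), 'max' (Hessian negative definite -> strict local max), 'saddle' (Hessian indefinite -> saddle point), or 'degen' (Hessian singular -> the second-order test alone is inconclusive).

Compute the Hessian H = grad^2 f:
  H = [[-2, 1], [1, 1]]
Verify stationarity: grad f(x*) = H x* + g = (0, 0).
Eigenvalues of H: -2.3028, 1.3028.
Eigenvalues have mixed signs, so H is indefinite -> x* is a saddle point.

saddle


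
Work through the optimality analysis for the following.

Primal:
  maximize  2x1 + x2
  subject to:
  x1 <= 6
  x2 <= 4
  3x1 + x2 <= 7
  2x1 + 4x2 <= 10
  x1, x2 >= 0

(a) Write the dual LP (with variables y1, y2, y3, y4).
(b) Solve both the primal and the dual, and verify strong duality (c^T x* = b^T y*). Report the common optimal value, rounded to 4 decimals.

The standard primal-dual pair for 'max c^T x s.t. A x <= b, x >= 0' is:
  Dual:  min b^T y  s.t.  A^T y >= c,  y >= 0.

So the dual LP is:
  minimize  6y1 + 4y2 + 7y3 + 10y4
  subject to:
    y1 + 3y3 + 2y4 >= 2
    y2 + y3 + 4y4 >= 1
    y1, y2, y3, y4 >= 0

Solving the primal: x* = (1.8, 1.6).
  primal value c^T x* = 5.2.
Solving the dual: y* = (0, 0, 0.6, 0.1).
  dual value b^T y* = 5.2.
Strong duality: c^T x* = b^T y*. Confirmed.

5.2


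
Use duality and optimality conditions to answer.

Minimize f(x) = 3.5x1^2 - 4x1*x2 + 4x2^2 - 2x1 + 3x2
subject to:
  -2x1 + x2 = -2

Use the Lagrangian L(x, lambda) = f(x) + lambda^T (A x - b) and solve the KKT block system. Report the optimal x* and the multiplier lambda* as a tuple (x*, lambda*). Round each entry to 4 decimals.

Form the Lagrangian:
  L(x, lambda) = (1/2) x^T Q x + c^T x + lambda^T (A x - b)
Stationarity (grad_x L = 0): Q x + c + A^T lambda = 0.
Primal feasibility: A x = b.

This gives the KKT block system:
  [ Q   A^T ] [ x     ]   [-c ]
  [ A    0  ] [ lambda ] = [ b ]

Solving the linear system:
  x*      = (0.8696, -0.2609)
  lambda* = (2.5652)
  f(x*)   = 1.3043

x* = (0.8696, -0.2609), lambda* = (2.5652)
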